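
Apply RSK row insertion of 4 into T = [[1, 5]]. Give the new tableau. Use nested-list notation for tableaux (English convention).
In row 1, 4 replaces 5 (the leftmost entry greater than 4); 5 is bumped to row 2. 5 starts a new row 2. The new tableau is [[1, 4], [5]].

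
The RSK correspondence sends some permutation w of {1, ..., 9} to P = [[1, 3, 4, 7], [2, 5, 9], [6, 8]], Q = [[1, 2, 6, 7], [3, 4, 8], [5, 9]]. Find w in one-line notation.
6 8 2 3 1 5 9 7 4

Reverse the RSK construction: for i from n down to 1, find the cell of Q containing i, remove the entry at that cell from P, and reverse-bump it up through P; the value ejected from row 1 is w(i).

Step i=9: Q has 9 at row 3, column 2; remove 8 from row 3 of P and reverse-bump: 8 enters row 2 and ejects 5; 5 enters row 1 and ejects 4. So w(9) = 4. P is now [[1, 3, 5, 7], [2, 8, 9], [6]].
Step i=8: Q has 8 at row 2, column 3; remove 9 from row 2 of P and reverse-bump: 9 enters row 1 and ejects 7. So w(8) = 7. P is now [[1, 3, 5, 9], [2, 8], [6]].
Step i=7: Q has 7 at row 1, column 4; remove that cell from P, ejecting 9. So w(7) = 9. P is now [[1, 3, 5], [2, 8], [6]].
Step i=6: Q has 6 at row 1, column 3; remove that cell from P, ejecting 5. So w(6) = 5. P is now [[1, 3], [2, 8], [6]].
Step i=5: Q has 5 at row 3, column 1; remove 6 from row 3 of P and reverse-bump: 6 enters row 2 and ejects 2; 2 enters row 1 and ejects 1. So w(5) = 1. P is now [[2, 3], [6, 8]].
Step i=4: Q has 4 at row 2, column 2; remove 8 from row 2 of P and reverse-bump: 8 enters row 1 and ejects 3. So w(4) = 3. P is now [[2, 8], [6]].
Step i=3: Q has 3 at row 2, column 1; remove 6 from row 2 of P and reverse-bump: 6 enters row 1 and ejects 2. So w(3) = 2. P is now [[6, 8]].
Step i=2: Q has 2 at row 1, column 2; remove that cell from P, ejecting 8. So w(2) = 8. P is now [[6]].
Step i=1: Q has 1 at row 1, column 1; remove that cell from P, ejecting 6. So w(1) = 6. P is now [].

So w = 6 8 2 3 1 5 9 7 4.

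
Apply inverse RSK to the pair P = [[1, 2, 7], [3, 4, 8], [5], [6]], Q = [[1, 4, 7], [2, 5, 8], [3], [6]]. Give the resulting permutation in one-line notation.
6 3 1 5 4 2 8 7

Reverse the RSK construction: for i from n down to 1, find the cell of Q containing i, remove the entry at that cell from P, and reverse-bump it up through P; the value ejected from row 1 is w(i).

Step i=8: Q has 8 at row 2, column 3; remove 8 from row 2 of P and reverse-bump: 8 enters row 1 and ejects 7. So w(8) = 7. P is now [[1, 2, 8], [3, 4], [5], [6]].
Step i=7: Q has 7 at row 1, column 3; remove that cell from P, ejecting 8. So w(7) = 8. P is now [[1, 2], [3, 4], [5], [6]].
Step i=6: Q has 6 at row 4, column 1; remove 6 from row 4 of P and reverse-bump: 6 enters row 3 and ejects 5; 5 enters row 2 and ejects 4; 4 enters row 1 and ejects 2. So w(6) = 2. P is now [[1, 4], [3, 5], [6]].
Step i=5: Q has 5 at row 2, column 2; remove 5 from row 2 of P and reverse-bump: 5 enters row 1 and ejects 4. So w(5) = 4. P is now [[1, 5], [3], [6]].
Step i=4: Q has 4 at row 1, column 2; remove that cell from P, ejecting 5. So w(4) = 5. P is now [[1], [3], [6]].
Step i=3: Q has 3 at row 3, column 1; remove 6 from row 3 of P and reverse-bump: 6 enters row 2 and ejects 3; 3 enters row 1 and ejects 1. So w(3) = 1. P is now [[3], [6]].
Step i=2: Q has 2 at row 2, column 1; remove 6 from row 2 of P and reverse-bump: 6 enters row 1 and ejects 3. So w(2) = 3. P is now [[6]].
Step i=1: Q has 1 at row 1, column 1; remove that cell from P, ejecting 6. So w(1) = 6. P is now [].

So w = 6 3 1 5 4 2 8 7.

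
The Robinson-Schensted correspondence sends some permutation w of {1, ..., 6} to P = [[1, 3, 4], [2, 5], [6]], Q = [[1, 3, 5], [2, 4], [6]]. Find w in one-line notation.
2 1 6 3 5 4

Reverse the RSK construction: for i from n down to 1, find the cell of Q containing i, remove the entry at that cell from P, and reverse-bump it up through P; the value ejected from row 1 is w(i).

Step i=6: Q has 6 at row 3, column 1; remove 6 from row 3 of P and reverse-bump: 6 enters row 2 and ejects 5; 5 enters row 1 and ejects 4. So w(6) = 4. P is now [[1, 3, 5], [2, 6]].
Step i=5: Q has 5 at row 1, column 3; remove that cell from P, ejecting 5. So w(5) = 5. P is now [[1, 3], [2, 6]].
Step i=4: Q has 4 at row 2, column 2; remove 6 from row 2 of P and reverse-bump: 6 enters row 1 and ejects 3. So w(4) = 3. P is now [[1, 6], [2]].
Step i=3: Q has 3 at row 1, column 2; remove that cell from P, ejecting 6. So w(3) = 6. P is now [[1], [2]].
Step i=2: Q has 2 at row 2, column 1; remove 2 from row 2 of P and reverse-bump: 2 enters row 1 and ejects 1. So w(2) = 1. P is now [[2]].
Step i=1: Q has 1 at row 1, column 1; remove that cell from P, ejecting 2. So w(1) = 2. P is now [].

So w = 2 1 6 3 5 4.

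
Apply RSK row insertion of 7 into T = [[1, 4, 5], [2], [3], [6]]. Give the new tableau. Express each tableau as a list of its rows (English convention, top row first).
7 is larger than every entry of row 1, so it is appended to row 1. The new tableau is [[1, 4, 5, 7], [2], [3], [6]].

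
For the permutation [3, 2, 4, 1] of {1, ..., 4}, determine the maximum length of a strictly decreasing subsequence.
3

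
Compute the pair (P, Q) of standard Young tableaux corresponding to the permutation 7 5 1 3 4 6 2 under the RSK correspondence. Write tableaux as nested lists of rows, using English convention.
Insert each entry of the permutation into P by Schensted row insertion, recording in Q the position of each new cell.

Insert 7: appended to row 1. P = [[7]].
Insert 5: 5 bumps 7 from row 1; 7 starts row 2. P = [[5], [7]].
Insert 1: 1 bumps 5 from row 1; 5 bumps 7 from row 2; 7 starts row 3. P = [[1], [5], [7]].
Insert 3: appended to row 1. P = [[1, 3], [5], [7]].
Insert 4: appended to row 1. P = [[1, 3, 4], [5], [7]].
Insert 6: appended to row 1. P = [[1, 3, 4, 6], [5], [7]].
Insert 2: 2 bumps 3 from row 1; 3 bumps 5 from row 2; 5 bumps 7 from row 3; 7 starts row 4. P = [[1, 2, 4, 6], [3], [5], [7]].

So P = [[1, 2, 4, 6], [3], [5], [7]], Q = [[1, 4, 5, 6], [2], [3], [7]].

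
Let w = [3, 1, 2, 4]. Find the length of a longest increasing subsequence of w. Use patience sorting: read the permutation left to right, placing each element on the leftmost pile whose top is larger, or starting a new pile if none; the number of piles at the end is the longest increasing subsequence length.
3

3: new pile. tops = [3]
1: onto pile 1 (replacing 3). tops = [1]
2: new pile. tops = [1, 2]
4: new pile. tops = [1, 2, 4]

3 piles, so the longest increasing subsequence has length 3.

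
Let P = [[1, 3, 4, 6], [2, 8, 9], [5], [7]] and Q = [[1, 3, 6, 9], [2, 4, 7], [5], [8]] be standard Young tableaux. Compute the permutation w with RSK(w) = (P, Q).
7 2 8 5 3 9 4 1 6

Reverse the RSK construction: for i from n down to 1, find the cell of Q containing i, remove the entry at that cell from P, and reverse-bump it up through P; the value ejected from row 1 is w(i).

Step i=9: Q has 9 at row 1, column 4; remove that cell from P, ejecting 6. So w(9) = 6. P is now [[1, 3, 4], [2, 8, 9], [5], [7]].
Step i=8: Q has 8 at row 4, column 1; remove 7 from row 4 of P and reverse-bump: 7 enters row 3 and ejects 5; 5 enters row 2 and ejects 2; 2 enters row 1 and ejects 1. So w(8) = 1. P is now [[2, 3, 4], [5, 8, 9], [7]].
Step i=7: Q has 7 at row 2, column 3; remove 9 from row 2 of P and reverse-bump: 9 enters row 1 and ejects 4. So w(7) = 4. P is now [[2, 3, 9], [5, 8], [7]].
Step i=6: Q has 6 at row 1, column 3; remove that cell from P, ejecting 9. So w(6) = 9. P is now [[2, 3], [5, 8], [7]].
Step i=5: Q has 5 at row 3, column 1; remove 7 from row 3 of P and reverse-bump: 7 enters row 2 and ejects 5; 5 enters row 1 and ejects 3. So w(5) = 3. P is now [[2, 5], [7, 8]].
Step i=4: Q has 4 at row 2, column 2; remove 8 from row 2 of P and reverse-bump: 8 enters row 1 and ejects 5. So w(4) = 5. P is now [[2, 8], [7]].
Step i=3: Q has 3 at row 1, column 2; remove that cell from P, ejecting 8. So w(3) = 8. P is now [[2], [7]].
Step i=2: Q has 2 at row 2, column 1; remove 7 from row 2 of P and reverse-bump: 7 enters row 1 and ejects 2. So w(2) = 2. P is now [[7]].
Step i=1: Q has 1 at row 1, column 1; remove that cell from P, ejecting 7. So w(1) = 7. P is now [].

So w = 7 2 8 5 3 9 4 1 6.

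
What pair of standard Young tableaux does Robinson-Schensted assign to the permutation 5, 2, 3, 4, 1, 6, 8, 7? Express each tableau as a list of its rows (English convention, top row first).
P = [[1, 3, 4, 6, 7], [2, 8], [5]], Q = [[1, 3, 4, 6, 7], [2, 8], [5]]

Insert each entry of the permutation into P by Schensted row insertion, recording in Q the position of each new cell.

Insert 5: appended to row 1. P = [[5]].
Insert 2: 2 bumps 5 from row 1; 5 starts row 2. P = [[2], [5]].
Insert 3: appended to row 1. P = [[2, 3], [5]].
Insert 4: appended to row 1. P = [[2, 3, 4], [5]].
Insert 1: 1 bumps 2 from row 1; 2 bumps 5 from row 2; 5 starts row 3. P = [[1, 3, 4], [2], [5]].
Insert 6: appended to row 1. P = [[1, 3, 4, 6], [2], [5]].
Insert 8: appended to row 1. P = [[1, 3, 4, 6, 8], [2], [5]].
Insert 7: 7 bumps 8 from row 1; 8 appends to row 2. P = [[1, 3, 4, 6, 7], [2, 8], [5]].

So P = [[1, 3, 4, 6, 7], [2, 8], [5]], Q = [[1, 3, 4, 6, 7], [2, 8], [5]].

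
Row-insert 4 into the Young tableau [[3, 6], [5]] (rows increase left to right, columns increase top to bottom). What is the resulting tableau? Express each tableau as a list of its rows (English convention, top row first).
In row 1, 4 replaces 6 (the leftmost entry greater than 4); 6 is bumped to row 2. 6 is appended to row 2. The new tableau is [[3, 4], [5, 6]].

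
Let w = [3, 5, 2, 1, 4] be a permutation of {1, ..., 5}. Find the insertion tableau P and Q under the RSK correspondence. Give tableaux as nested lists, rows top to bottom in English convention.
Insert each entry of the permutation into P by Schensted row insertion, recording in Q the position of each new cell.

After inserting 3: P = [[3]].
After inserting 5: P = [[3, 5]].
After inserting 2: P = [[2, 5], [3]].
After inserting 1: P = [[1, 5], [2], [3]].
After inserting 4: P = [[1, 4], [2, 5], [3]].

So P = [[1, 4], [2, 5], [3]], Q = [[1, 2], [3, 5], [4]].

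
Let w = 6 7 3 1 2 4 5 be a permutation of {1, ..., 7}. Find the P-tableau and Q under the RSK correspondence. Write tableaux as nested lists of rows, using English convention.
P = [[1, 2, 4, 5], [3, 7], [6]], Q = [[1, 2, 6, 7], [3, 5], [4]]

Insert each entry of the permutation into P by Schensted row insertion, recording in Q the position of each new cell.

Insert 6: appended to row 1. P = [[6]].
Insert 7: appended to row 1. P = [[6, 7]].
Insert 3: 3 bumps 6 from row 1; 6 starts row 2. P = [[3, 7], [6]].
Insert 1: 1 bumps 3 from row 1; 3 bumps 6 from row 2; 6 starts row 3. P = [[1, 7], [3], [6]].
Insert 2: 2 bumps 7 from row 1; 7 appends to row 2. P = [[1, 2], [3, 7], [6]].
Insert 4: appended to row 1. P = [[1, 2, 4], [3, 7], [6]].
Insert 5: appended to row 1. P = [[1, 2, 4, 5], [3, 7], [6]].

So P = [[1, 2, 4, 5], [3, 7], [6]], Q = [[1, 2, 6, 7], [3, 5], [4]].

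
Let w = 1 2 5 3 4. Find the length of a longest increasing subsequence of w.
4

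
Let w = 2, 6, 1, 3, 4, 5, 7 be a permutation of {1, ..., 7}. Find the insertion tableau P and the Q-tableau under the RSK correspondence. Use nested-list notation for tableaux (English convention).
Insert each entry of the permutation into P by Schensted row insertion, recording in Q the position of each new cell.

Insert 2: appended to row 1. P = [[2]].
Insert 6: appended to row 1. P = [[2, 6]].
Insert 1: 1 bumps 2 from row 1; 2 starts row 2. P = [[1, 6], [2]].
Insert 3: 3 bumps 6 from row 1; 6 appends to row 2. P = [[1, 3], [2, 6]].
Insert 4: appended to row 1. P = [[1, 3, 4], [2, 6]].
Insert 5: appended to row 1. P = [[1, 3, 4, 5], [2, 6]].
Insert 7: appended to row 1. P = [[1, 3, 4, 5, 7], [2, 6]].

So P = [[1, 3, 4, 5, 7], [2, 6]], Q = [[1, 2, 5, 6, 7], [3, 4]].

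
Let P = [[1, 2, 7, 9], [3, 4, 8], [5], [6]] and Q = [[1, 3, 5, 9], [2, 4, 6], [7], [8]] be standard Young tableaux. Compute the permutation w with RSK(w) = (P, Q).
Reverse the RSK construction: for i from n down to 1, find the cell of Q containing i, remove the entry at that cell from P, and reverse-bump it up through P; the value ejected from row 1 is w(i).

Step i=9: Q has 9 at row 1, column 4; remove that cell from P, ejecting 9. So w(9) = 9. P is now [[1, 2, 7], [3, 4, 8], [5], [6]].
Step i=8: Q has 8 at row 4, column 1; remove 6 from row 4 of P and reverse-bump: 6 enters row 3 and ejects 5; 5 enters row 2 and ejects 4; 4 enters row 1 and ejects 2. So w(8) = 2. P is now [[1, 4, 7], [3, 5, 8], [6]].
Step i=7: Q has 7 at row 3, column 1; remove 6 from row 3 of P and reverse-bump: 6 enters row 2 and ejects 5; 5 enters row 1 and ejects 4. So w(7) = 4. P is now [[1, 5, 7], [3, 6, 8]].
Step i=6: Q has 6 at row 2, column 3; remove 8 from row 2 of P and reverse-bump: 8 enters row 1 and ejects 7. So w(6) = 7. P is now [[1, 5, 8], [3, 6]].
Step i=5: Q has 5 at row 1, column 3; remove that cell from P, ejecting 8. So w(5) = 8. P is now [[1, 5], [3, 6]].
Step i=4: Q has 4 at row 2, column 2; remove 6 from row 2 of P and reverse-bump: 6 enters row 1 and ejects 5. So w(4) = 5. P is now [[1, 6], [3]].
Step i=3: Q has 3 at row 1, column 2; remove that cell from P, ejecting 6. So w(3) = 6. P is now [[1], [3]].
Step i=2: Q has 2 at row 2, column 1; remove 3 from row 2 of P and reverse-bump: 3 enters row 1 and ejects 1. So w(2) = 1. P is now [[3]].
Step i=1: Q has 1 at row 1, column 1; remove that cell from P, ejecting 3. So w(1) = 3. P is now [].

So w = 3 1 6 5 8 7 4 2 9.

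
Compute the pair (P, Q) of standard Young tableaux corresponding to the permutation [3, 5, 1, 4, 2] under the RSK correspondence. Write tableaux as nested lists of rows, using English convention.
Insert each entry of the permutation into P by Schensted row insertion, recording in Q the position of each new cell.

Insert 3: appended to row 1. P = [[3]], Q = [[1]].
Insert 5: appended to row 1. P = [[3, 5]], Q = [[1, 2]].
Insert 1: 1 bumps 3 from row 1; 3 starts row 2. P = [[1, 5], [3]], Q = [[1, 2], [3]].
Insert 4: 4 bumps 5 from row 1; 5 appends to row 2. P = [[1, 4], [3, 5]], Q = [[1, 2], [3, 4]].
Insert 2: 2 bumps 4 from row 1; 4 bumps 5 from row 2; 5 starts row 3. P = [[1, 2], [3, 4], [5]], Q = [[1, 2], [3, 4], [5]].

So P = [[1, 2], [3, 4], [5]], Q = [[1, 2], [3, 4], [5]].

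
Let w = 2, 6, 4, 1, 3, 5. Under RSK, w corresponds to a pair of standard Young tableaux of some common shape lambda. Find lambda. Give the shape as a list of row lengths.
[3, 2, 1]

Row-insert each entry into an empty tableau.

After inserting 2: P = [[2]].
After inserting 6: P = [[2, 6]].
After inserting 4: P = [[2, 4], [6]].
After inserting 1: P = [[1, 4], [2], [6]].
After inserting 3: P = [[1, 3], [2, 4], [6]].
After inserting 5: P = [[1, 3, 5], [2, 4], [6]].

The final insertion tableau P = [[1, 3, 5], [2, 4], [6]] has shape [3, 2, 1].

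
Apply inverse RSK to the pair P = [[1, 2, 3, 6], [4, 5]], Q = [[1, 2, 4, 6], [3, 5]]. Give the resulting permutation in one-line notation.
1 4 2 5 3 6

Reverse the RSK construction: for i from n down to 1, find the cell of Q containing i, remove the entry at that cell from P, and reverse-bump it up through P; the value ejected from row 1 is w(i).

Step i=6: Q has 6 at row 1, column 4; remove that cell from P, ejecting 6. So w(6) = 6. P is now [[1, 2, 3], [4, 5]].
Step i=5: Q has 5 at row 2, column 2; remove 5 from row 2 of P and reverse-bump: 5 enters row 1 and ejects 3. So w(5) = 3. P is now [[1, 2, 5], [4]].
Step i=4: Q has 4 at row 1, column 3; remove that cell from P, ejecting 5. So w(4) = 5. P is now [[1, 2], [4]].
Step i=3: Q has 3 at row 2, column 1; remove 4 from row 2 of P and reverse-bump: 4 enters row 1 and ejects 2. So w(3) = 2. P is now [[1, 4]].
Step i=2: Q has 2 at row 1, column 2; remove that cell from P, ejecting 4. So w(2) = 4. P is now [[1]].
Step i=1: Q has 1 at row 1, column 1; remove that cell from P, ejecting 1. So w(1) = 1. P is now [].

So w = 1 4 2 5 3 6.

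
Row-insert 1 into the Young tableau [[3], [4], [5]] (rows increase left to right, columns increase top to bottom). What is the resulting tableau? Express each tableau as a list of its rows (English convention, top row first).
In row 1, 1 replaces 3 (the leftmost entry greater than 1); 3 is bumped to row 2. In row 2, 3 replaces 4 (the leftmost entry greater than 3); 4 is bumped to row 3. In row 3, 4 replaces 5 (the leftmost entry greater than 4); 5 is bumped to row 4. 5 starts a new row 4. The new tableau is [[1], [3], [4], [5]].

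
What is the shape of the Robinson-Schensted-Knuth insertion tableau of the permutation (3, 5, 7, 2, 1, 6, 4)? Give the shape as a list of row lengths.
RSK row insertion gives P = [[1, 4, 6], [2, 5], [3, 7]], which has shape [3, 2, 2].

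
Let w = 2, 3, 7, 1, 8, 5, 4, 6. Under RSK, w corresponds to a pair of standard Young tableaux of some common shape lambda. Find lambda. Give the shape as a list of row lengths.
Row-insert each entry into an empty tableau.

After inserting 2: P = [[2]].
After inserting 3: P = [[2, 3]].
After inserting 7: P = [[2, 3, 7]].
After inserting 1: P = [[1, 3, 7], [2]].
After inserting 8: P = [[1, 3, 7, 8], [2]].
After inserting 5: P = [[1, 3, 5, 8], [2, 7]].
After inserting 4: P = [[1, 3, 4, 8], [2, 5], [7]].
After inserting 6: P = [[1, 3, 4, 6], [2, 5, 8], [7]].

The final insertion tableau P = [[1, 3, 4, 6], [2, 5, 8], [7]] has shape [4, 3, 1].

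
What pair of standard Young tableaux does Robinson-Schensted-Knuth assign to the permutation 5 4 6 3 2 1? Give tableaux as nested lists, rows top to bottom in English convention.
Insert each entry of the permutation into P by Schensted row insertion, recording in Q the position of each new cell.

Insert 5: appended to row 1. P = [[5]], Q = [[1]].
Insert 4: 4 bumps 5 from row 1; 5 starts row 2. P = [[4], [5]], Q = [[1], [2]].
Insert 6: appended to row 1. P = [[4, 6], [5]], Q = [[1, 3], [2]].
Insert 3: 3 bumps 4 from row 1; 4 bumps 5 from row 2; 5 starts row 3. P = [[3, 6], [4], [5]], Q = [[1, 3], [2], [4]].
Insert 2: 2 bumps 3 from row 1; 3 bumps 4 from row 2; 4 bumps 5 from row 3; 5 starts row 4. P = [[2, 6], [3], [4], [5]], Q = [[1, 3], [2], [4], [5]].
Insert 1: 1 bumps 2 from row 1; 2 bumps 3 from row 2; 3 bumps 4 from row 3; 4 bumps 5 from row 4; 5 starts row 5. P = [[1, 6], [2], [3], [4], [5]], Q = [[1, 3], [2], [4], [5], [6]].

So P = [[1, 6], [2], [3], [4], [5]], Q = [[1, 3], [2], [4], [5], [6]].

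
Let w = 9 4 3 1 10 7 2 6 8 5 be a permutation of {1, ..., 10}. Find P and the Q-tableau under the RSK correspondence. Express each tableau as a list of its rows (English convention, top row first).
P = [[1, 2, 5, 8], [3, 6], [4, 7], [9, 10]], Q = [[1, 5, 8, 9], [2, 6], [3, 7], [4, 10]]

Insert each entry of the permutation into P by Schensted row insertion, recording in Q the position of each new cell.

Insert 9: appended to row 1. P = [[9]], Q = [[1]].
Insert 4: 4 bumps 9 from row 1; 9 starts row 2. P = [[4], [9]], Q = [[1], [2]].
Insert 3: 3 bumps 4 from row 1; 4 bumps 9 from row 2; 9 starts row 3. P = [[3], [4], [9]], Q = [[1], [2], [3]].
Insert 1: 1 bumps 3 from row 1; 3 bumps 4 from row 2; 4 bumps 9 from row 3; 9 starts row 4. P = [[1], [3], [4], [9]], Q = [[1], [2], [3], [4]].
Insert 10: appended to row 1. P = [[1, 10], [3], [4], [9]], Q = [[1, 5], [2], [3], [4]].
Insert 7: 7 bumps 10 from row 1; 10 appends to row 2. P = [[1, 7], [3, 10], [4], [9]], Q = [[1, 5], [2, 6], [3], [4]].
Insert 2: 2 bumps 7 from row 1; 7 bumps 10 from row 2; 10 appends to row 3. P = [[1, 2], [3, 7], [4, 10], [9]], Q = [[1, 5], [2, 6], [3, 7], [4]].
Insert 6: appended to row 1. P = [[1, 2, 6], [3, 7], [4, 10], [9]], Q = [[1, 5, 8], [2, 6], [3, 7], [4]].
Insert 8: appended to row 1. P = [[1, 2, 6, 8], [3, 7], [4, 10], [9]], Q = [[1, 5, 8, 9], [2, 6], [3, 7], [4]].
Insert 5: 5 bumps 6 from row 1; 6 bumps 7 from row 2; 7 bumps 10 from row 3; 10 appends to row 4. P = [[1, 2, 5, 8], [3, 6], [4, 7], [9, 10]], Q = [[1, 5, 8, 9], [2, 6], [3, 7], [4, 10]].

So P = [[1, 2, 5, 8], [3, 6], [4, 7], [9, 10]], Q = [[1, 5, 8, 9], [2, 6], [3, 7], [4, 10]].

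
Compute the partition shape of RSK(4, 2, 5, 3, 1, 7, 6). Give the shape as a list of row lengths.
[3, 3, 1]

Row-insert each entry into an empty tableau.

After inserting 4: P = [[4]].
After inserting 2: P = [[2], [4]].
After inserting 5: P = [[2, 5], [4]].
After inserting 3: P = [[2, 3], [4, 5]].
After inserting 1: P = [[1, 3], [2, 5], [4]].
After inserting 7: P = [[1, 3, 7], [2, 5], [4]].
After inserting 6: P = [[1, 3, 6], [2, 5, 7], [4]].

The final insertion tableau P = [[1, 3, 6], [2, 5, 7], [4]] has shape [3, 3, 1].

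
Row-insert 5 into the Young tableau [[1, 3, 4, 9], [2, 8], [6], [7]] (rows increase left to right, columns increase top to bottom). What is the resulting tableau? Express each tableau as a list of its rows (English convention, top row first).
In row 1, 5 replaces 9 (the leftmost entry greater than 5); 9 is bumped to row 2. 9 is appended to row 2. The new tableau is [[1, 3, 4, 5], [2, 8, 9], [6], [7]].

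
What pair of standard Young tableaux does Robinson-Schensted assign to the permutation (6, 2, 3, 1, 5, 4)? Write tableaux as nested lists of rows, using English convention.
P = [[1, 3, 4], [2, 5], [6]], Q = [[1, 3, 5], [2, 6], [4]]

Insert each entry of the permutation into P by Schensted row insertion, recording in Q the position of each new cell.

Insert 6: appended to row 1. P = [[6]].
Insert 2: 2 bumps 6 from row 1; 6 starts row 2. P = [[2], [6]].
Insert 3: appended to row 1. P = [[2, 3], [6]].
Insert 1: 1 bumps 2 from row 1; 2 bumps 6 from row 2; 6 starts row 3. P = [[1, 3], [2], [6]].
Insert 5: appended to row 1. P = [[1, 3, 5], [2], [6]].
Insert 4: 4 bumps 5 from row 1; 5 appends to row 2. P = [[1, 3, 4], [2, 5], [6]].

So P = [[1, 3, 4], [2, 5], [6]], Q = [[1, 3, 5], [2, 6], [4]].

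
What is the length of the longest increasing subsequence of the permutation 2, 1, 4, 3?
2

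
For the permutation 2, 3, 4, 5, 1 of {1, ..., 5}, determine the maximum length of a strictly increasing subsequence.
4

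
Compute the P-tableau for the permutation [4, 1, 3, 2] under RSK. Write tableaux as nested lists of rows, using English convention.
P = [[1, 2], [3], [4]]

After inserting 4: P = [[4]].
After inserting 1: P = [[1], [4]].
After inserting 3: P = [[1, 3], [4]].
After inserting 2: P = [[1, 2], [3], [4]].

So P = [[1, 2], [3], [4]].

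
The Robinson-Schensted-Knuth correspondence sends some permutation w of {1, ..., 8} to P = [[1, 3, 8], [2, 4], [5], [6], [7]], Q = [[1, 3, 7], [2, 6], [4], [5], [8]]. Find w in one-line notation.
Reverse the RSK construction: for i from n down to 1, find the cell of Q containing i, remove the entry at that cell from P, and reverse-bump it up through P; the value ejected from row 1 is w(i).

Step i=8: Q has 8 at row 5, column 1; remove 7 from row 5 of P and reverse-bump: 7 enters row 4 and ejects 6; 6 enters row 3 and ejects 5; 5 enters row 2 and ejects 4; 4 enters row 1 and ejects 3. So w(8) = 3. P is now [[1, 4, 8], [2, 5], [6], [7]].
Step i=7: Q has 7 at row 1, column 3; remove that cell from P, ejecting 8. So w(7) = 8. P is now [[1, 4], [2, 5], [6], [7]].
Step i=6: Q has 6 at row 2, column 2; remove 5 from row 2 of P and reverse-bump: 5 enters row 1 and ejects 4. So w(6) = 4. P is now [[1, 5], [2], [6], [7]].
Step i=5: Q has 5 at row 4, column 1; remove 7 from row 4 of P and reverse-bump: 7 enters row 3 and ejects 6; 6 enters row 2 and ejects 2; 2 enters row 1 and ejects 1. So w(5) = 1. P is now [[2, 5], [6], [7]].
Step i=4: Q has 4 at row 3, column 1; remove 7 from row 3 of P and reverse-bump: 7 enters row 2 and ejects 6; 6 enters row 1 and ejects 5. So w(4) = 5. P is now [[2, 6], [7]].
Step i=3: Q has 3 at row 1, column 2; remove that cell from P, ejecting 6. So w(3) = 6. P is now [[2], [7]].
Step i=2: Q has 2 at row 2, column 1; remove 7 from row 2 of P and reverse-bump: 7 enters row 1 and ejects 2. So w(2) = 2. P is now [[7]].
Step i=1: Q has 1 at row 1, column 1; remove that cell from P, ejecting 7. So w(1) = 7. P is now [].

So w = 7 2 6 5 1 4 8 3.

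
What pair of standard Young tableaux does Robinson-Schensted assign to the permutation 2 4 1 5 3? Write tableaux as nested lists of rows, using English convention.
Insert each entry of the permutation into P by Schensted row insertion, recording in Q the position of each new cell.

Insert 2: appended to row 1. P = [[2]].
Insert 4: appended to row 1. P = [[2, 4]].
Insert 1: 1 bumps 2 from row 1; 2 starts row 2. P = [[1, 4], [2]].
Insert 5: appended to row 1. P = [[1, 4, 5], [2]].
Insert 3: 3 bumps 4 from row 1; 4 appends to row 2. P = [[1, 3, 5], [2, 4]].

So P = [[1, 3, 5], [2, 4]], Q = [[1, 2, 4], [3, 5]].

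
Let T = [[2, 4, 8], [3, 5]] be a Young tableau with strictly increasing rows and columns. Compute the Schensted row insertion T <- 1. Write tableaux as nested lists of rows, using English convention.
In row 1, 1 replaces 2 (the leftmost entry greater than 1); 2 is bumped to row 2. In row 2, 2 replaces 3 (the leftmost entry greater than 2); 3 is bumped to row 3. 3 starts a new row 3. The new tableau is [[1, 4, 8], [2, 5], [3]].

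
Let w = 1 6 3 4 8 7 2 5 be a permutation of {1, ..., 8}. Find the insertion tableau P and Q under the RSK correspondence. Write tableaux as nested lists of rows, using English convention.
P = [[1, 2, 4, 5], [3, 7], [6, 8]], Q = [[1, 2, 4, 5], [3, 6], [7, 8]]

Insert each entry of the permutation into P by Schensted row insertion, recording in Q the position of each new cell.

Insert 1: appended to row 1. P = [[1]].
Insert 6: appended to row 1. P = [[1, 6]].
Insert 3: 3 bumps 6 from row 1; 6 starts row 2. P = [[1, 3], [6]].
Insert 4: appended to row 1. P = [[1, 3, 4], [6]].
Insert 8: appended to row 1. P = [[1, 3, 4, 8], [6]].
Insert 7: 7 bumps 8 from row 1; 8 appends to row 2. P = [[1, 3, 4, 7], [6, 8]].
Insert 2: 2 bumps 3 from row 1; 3 bumps 6 from row 2; 6 starts row 3. P = [[1, 2, 4, 7], [3, 8], [6]].
Insert 5: 5 bumps 7 from row 1; 7 bumps 8 from row 2; 8 appends to row 3. P = [[1, 2, 4, 5], [3, 7], [6, 8]].

So P = [[1, 2, 4, 5], [3, 7], [6, 8]], Q = [[1, 2, 4, 5], [3, 6], [7, 8]].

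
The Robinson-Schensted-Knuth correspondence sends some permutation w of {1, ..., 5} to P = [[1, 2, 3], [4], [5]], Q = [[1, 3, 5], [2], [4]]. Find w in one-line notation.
5 1 4 2 3

Reverse the RSK construction: for i from n down to 1, find the cell of Q containing i, remove the entry at that cell from P, and reverse-bump it up through P; the value ejected from row 1 is w(i).

Step i=5: Q has 5 at row 1, column 3; remove that cell from P, ejecting 3. So w(5) = 3. P is now [[1, 2], [4], [5]].
Step i=4: Q has 4 at row 3, column 1; remove 5 from row 3 of P and reverse-bump: 5 enters row 2 and ejects 4; 4 enters row 1 and ejects 2. So w(4) = 2. P is now [[1, 4], [5]].
Step i=3: Q has 3 at row 1, column 2; remove that cell from P, ejecting 4. So w(3) = 4. P is now [[1], [5]].
Step i=2: Q has 2 at row 2, column 1; remove 5 from row 2 of P and reverse-bump: 5 enters row 1 and ejects 1. So w(2) = 1. P is now [[5]].
Step i=1: Q has 1 at row 1, column 1; remove that cell from P, ejecting 5. So w(1) = 5. P is now [].

So w = 5 1 4 2 3.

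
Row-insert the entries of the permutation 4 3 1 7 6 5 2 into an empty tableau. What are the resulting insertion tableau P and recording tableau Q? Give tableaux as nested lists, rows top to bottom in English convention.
Insert each entry of the permutation into P by Schensted row insertion, recording in Q the position of each new cell.

Insert 4: appended to row 1. P = [[4]], Q = [[1]].
Insert 3: 3 bumps 4 from row 1; 4 starts row 2. P = [[3], [4]], Q = [[1], [2]].
Insert 1: 1 bumps 3 from row 1; 3 bumps 4 from row 2; 4 starts row 3. P = [[1], [3], [4]], Q = [[1], [2], [3]].
Insert 7: appended to row 1. P = [[1, 7], [3], [4]], Q = [[1, 4], [2], [3]].
Insert 6: 6 bumps 7 from row 1; 7 appends to row 2. P = [[1, 6], [3, 7], [4]], Q = [[1, 4], [2, 5], [3]].
Insert 5: 5 bumps 6 from row 1; 6 bumps 7 from row 2; 7 appends to row 3. P = [[1, 5], [3, 6], [4, 7]], Q = [[1, 4], [2, 5], [3, 6]].
Insert 2: 2 bumps 5 from row 1; 5 bumps 6 from row 2; 6 bumps 7 from row 3; 7 starts row 4. P = [[1, 2], [3, 5], [4, 6], [7]], Q = [[1, 4], [2, 5], [3, 6], [7]].

So P = [[1, 2], [3, 5], [4, 6], [7]], Q = [[1, 4], [2, 5], [3, 6], [7]].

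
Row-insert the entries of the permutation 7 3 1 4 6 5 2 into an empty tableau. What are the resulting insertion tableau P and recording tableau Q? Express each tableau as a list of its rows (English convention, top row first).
Insert each entry of the permutation into P by Schensted row insertion, recording in Q the position of each new cell.

After inserting 7: P = [[7]].
After inserting 3: P = [[3], [7]].
After inserting 1: P = [[1], [3], [7]].
After inserting 4: P = [[1, 4], [3], [7]].
After inserting 6: P = [[1, 4, 6], [3], [7]].
After inserting 5: P = [[1, 4, 5], [3, 6], [7]].
After inserting 2: P = [[1, 2, 5], [3, 4], [6], [7]].

So P = [[1, 2, 5], [3, 4], [6], [7]], Q = [[1, 4, 5], [2, 6], [3], [7]].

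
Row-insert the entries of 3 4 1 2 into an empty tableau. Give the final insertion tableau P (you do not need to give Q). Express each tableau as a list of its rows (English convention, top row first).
P = [[1, 2], [3, 4]]

Insert 3: appended to row 1. P = [[3]].
Insert 4: appended to row 1. P = [[3, 4]].
Insert 1: 1 bumps 3 from row 1; 3 starts row 2. P = [[1, 4], [3]].
Insert 2: 2 bumps 4 from row 1; 4 appends to row 2. P = [[1, 2], [3, 4]].

So P = [[1, 2], [3, 4]].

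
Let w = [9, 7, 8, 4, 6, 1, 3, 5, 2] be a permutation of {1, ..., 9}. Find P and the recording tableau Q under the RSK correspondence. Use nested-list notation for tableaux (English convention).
P = [[1, 2, 5], [3, 6], [4, 8], [7], [9]], Q = [[1, 3, 8], [2, 5], [4, 7], [6], [9]]

Insert each entry of the permutation into P by Schensted row insertion, recording in Q the position of each new cell.

Insert 9: appended to row 1. P = [[9]].
Insert 7: 7 bumps 9 from row 1; 9 starts row 2. P = [[7], [9]].
Insert 8: appended to row 1. P = [[7, 8], [9]].
Insert 4: 4 bumps 7 from row 1; 7 bumps 9 from row 2; 9 starts row 3. P = [[4, 8], [7], [9]].
Insert 6: 6 bumps 8 from row 1; 8 appends to row 2. P = [[4, 6], [7, 8], [9]].
Insert 1: 1 bumps 4 from row 1; 4 bumps 7 from row 2; 7 bumps 9 from row 3; 9 starts row 4. P = [[1, 6], [4, 8], [7], [9]].
Insert 3: 3 bumps 6 from row 1; 6 bumps 8 from row 2; 8 appends to row 3. P = [[1, 3], [4, 6], [7, 8], [9]].
Insert 5: appended to row 1. P = [[1, 3, 5], [4, 6], [7, 8], [9]].
Insert 2: 2 bumps 3 from row 1; 3 bumps 4 from row 2; 4 bumps 7 from row 3; 7 bumps 9 from row 4; 9 starts row 5. P = [[1, 2, 5], [3, 6], [4, 8], [7], [9]].

So P = [[1, 2, 5], [3, 6], [4, 8], [7], [9]], Q = [[1, 3, 8], [2, 5], [4, 7], [6], [9]].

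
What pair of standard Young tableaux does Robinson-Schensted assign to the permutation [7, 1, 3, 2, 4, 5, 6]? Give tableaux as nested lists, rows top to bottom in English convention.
P = [[1, 2, 4, 5, 6], [3], [7]], Q = [[1, 3, 5, 6, 7], [2], [4]]

Insert each entry of the permutation into P by Schensted row insertion, recording in Q the position of each new cell.

Insert 7: appended to row 1. P = [[7]], Q = [[1]].
Insert 1: 1 bumps 7 from row 1; 7 starts row 2. P = [[1], [7]], Q = [[1], [2]].
Insert 3: appended to row 1. P = [[1, 3], [7]], Q = [[1, 3], [2]].
Insert 2: 2 bumps 3 from row 1; 3 bumps 7 from row 2; 7 starts row 3. P = [[1, 2], [3], [7]], Q = [[1, 3], [2], [4]].
Insert 4: appended to row 1. P = [[1, 2, 4], [3], [7]], Q = [[1, 3, 5], [2], [4]].
Insert 5: appended to row 1. P = [[1, 2, 4, 5], [3], [7]], Q = [[1, 3, 5, 6], [2], [4]].
Insert 6: appended to row 1. P = [[1, 2, 4, 5, 6], [3], [7]], Q = [[1, 3, 5, 6, 7], [2], [4]].

So P = [[1, 2, 4, 5, 6], [3], [7]], Q = [[1, 3, 5, 6, 7], [2], [4]].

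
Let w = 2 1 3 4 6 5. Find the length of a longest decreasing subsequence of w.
2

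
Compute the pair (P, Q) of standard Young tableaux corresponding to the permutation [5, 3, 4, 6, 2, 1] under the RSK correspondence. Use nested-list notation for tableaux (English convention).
Insert each entry of the permutation into P by Schensted row insertion, recording in Q the position of each new cell.

After inserting 5: P = [[5]].
After inserting 3: P = [[3], [5]].
After inserting 4: P = [[3, 4], [5]].
After inserting 6: P = [[3, 4, 6], [5]].
After inserting 2: P = [[2, 4, 6], [3], [5]].
After inserting 1: P = [[1, 4, 6], [2], [3], [5]].

So P = [[1, 4, 6], [2], [3], [5]], Q = [[1, 3, 4], [2], [5], [6]].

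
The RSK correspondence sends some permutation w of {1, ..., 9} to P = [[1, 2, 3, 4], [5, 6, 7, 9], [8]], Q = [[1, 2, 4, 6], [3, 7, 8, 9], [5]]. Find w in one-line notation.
Reverse RSK: for i = n, n-1, ..., 1, locate i in Q, remove the corresponding corner cell from P, and reverse-bump its entry up through P; the value ejected from row 1 is w(i).

So w = 5 8 6 7 1 9 2 3 4.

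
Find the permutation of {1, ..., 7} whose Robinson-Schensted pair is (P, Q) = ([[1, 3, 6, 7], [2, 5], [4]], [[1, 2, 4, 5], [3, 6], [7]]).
Reverse the RSK construction: for i from n down to 1, find the cell of Q containing i, remove the entry at that cell from P, and reverse-bump it up through P; the value ejected from row 1 is w(i).

Step i=7: Q has 7 at row 3, column 1; remove 4 from row 3 of P and reverse-bump: 4 enters row 2 and ejects 2; 2 enters row 1 and ejects 1. So w(7) = 1. P is now [[2, 3, 6, 7], [4, 5]].
Step i=6: Q has 6 at row 2, column 2; remove 5 from row 2 of P and reverse-bump: 5 enters row 1 and ejects 3. So w(6) = 3. P is now [[2, 5, 6, 7], [4]].
Step i=5: Q has 5 at row 1, column 4; remove that cell from P, ejecting 7. So w(5) = 7. P is now [[2, 5, 6], [4]].
Step i=4: Q has 4 at row 1, column 3; remove that cell from P, ejecting 6. So w(4) = 6. P is now [[2, 5], [4]].
Step i=3: Q has 3 at row 2, column 1; remove 4 from row 2 of P and reverse-bump: 4 enters row 1 and ejects 2. So w(3) = 2. P is now [[4, 5]].
Step i=2: Q has 2 at row 1, column 2; remove that cell from P, ejecting 5. So w(2) = 5. P is now [[4]].
Step i=1: Q has 1 at row 1, column 1; remove that cell from P, ejecting 4. So w(1) = 4. P is now [].

So w = 4 5 2 6 7 3 1.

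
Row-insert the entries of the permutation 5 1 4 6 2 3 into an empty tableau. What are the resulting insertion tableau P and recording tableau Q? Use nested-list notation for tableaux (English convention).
P = [[1, 2, 3], [4, 6], [5]], Q = [[1, 3, 4], [2, 6], [5]]

Insert each entry of the permutation into P by Schensted row insertion, recording in Q the position of each new cell.

After inserting 5: P = [[5]].
After inserting 1: P = [[1], [5]].
After inserting 4: P = [[1, 4], [5]].
After inserting 6: P = [[1, 4, 6], [5]].
After inserting 2: P = [[1, 2, 6], [4], [5]].
After inserting 3: P = [[1, 2, 3], [4, 6], [5]].

So P = [[1, 2, 3], [4, 6], [5]], Q = [[1, 3, 4], [2, 6], [5]].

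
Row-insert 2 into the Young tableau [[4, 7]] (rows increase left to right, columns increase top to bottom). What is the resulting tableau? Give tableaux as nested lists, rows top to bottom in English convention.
In row 1, 2 replaces 4 (the leftmost entry greater than 2); 4 is bumped to row 2. 4 starts a new row 2. The new tableau is [[2, 7], [4]].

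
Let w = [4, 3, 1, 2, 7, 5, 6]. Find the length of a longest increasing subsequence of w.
4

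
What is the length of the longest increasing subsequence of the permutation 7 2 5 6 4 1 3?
3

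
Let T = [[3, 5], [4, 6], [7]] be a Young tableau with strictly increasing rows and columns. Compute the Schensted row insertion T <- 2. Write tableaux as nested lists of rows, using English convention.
In row 1, 2 replaces 3 (the leftmost entry greater than 2); 3 is bumped to row 2. In row 2, 3 replaces 4 (the leftmost entry greater than 3); 4 is bumped to row 3. In row 3, 4 replaces 7 (the leftmost entry greater than 4); 7 is bumped to row 4. 7 starts a new row 4. The new tableau is [[2, 5], [3, 6], [4], [7]].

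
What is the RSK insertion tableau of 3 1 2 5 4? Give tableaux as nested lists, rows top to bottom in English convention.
Insert 3: appended to row 1. P = [[3]].
Insert 1: 1 bumps 3 from row 1; 3 starts row 2. P = [[1], [3]].
Insert 2: appended to row 1. P = [[1, 2], [3]].
Insert 5: appended to row 1. P = [[1, 2, 5], [3]].
Insert 4: 4 bumps 5 from row 1; 5 appends to row 2. P = [[1, 2, 4], [3, 5]].

So P = [[1, 2, 4], [3, 5]].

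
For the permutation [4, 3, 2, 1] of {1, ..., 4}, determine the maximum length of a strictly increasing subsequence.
1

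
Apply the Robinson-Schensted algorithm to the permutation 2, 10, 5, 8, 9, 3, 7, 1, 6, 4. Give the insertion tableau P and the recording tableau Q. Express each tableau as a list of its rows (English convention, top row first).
P = [[1, 3, 4, 9], [2, 6], [5, 7], [8], [10]], Q = [[1, 2, 4, 5], [3, 7], [6, 9], [8], [10]]

Insert each entry of the permutation into P by Schensted row insertion, recording in Q the position of each new cell.

Insert 2: appended to row 1. P = [[2]].
Insert 10: appended to row 1. P = [[2, 10]].
Insert 5: 5 bumps 10 from row 1; 10 starts row 2. P = [[2, 5], [10]].
Insert 8: appended to row 1. P = [[2, 5, 8], [10]].
Insert 9: appended to row 1. P = [[2, 5, 8, 9], [10]].
Insert 3: 3 bumps 5 from row 1; 5 bumps 10 from row 2; 10 starts row 3. P = [[2, 3, 8, 9], [5], [10]].
Insert 7: 7 bumps 8 from row 1; 8 appends to row 2. P = [[2, 3, 7, 9], [5, 8], [10]].
Insert 1: 1 bumps 2 from row 1; 2 bumps 5 from row 2; 5 bumps 10 from row 3; 10 starts row 4. P = [[1, 3, 7, 9], [2, 8], [5], [10]].
Insert 6: 6 bumps 7 from row 1; 7 bumps 8 from row 2; 8 appends to row 3. P = [[1, 3, 6, 9], [2, 7], [5, 8], [10]].
Insert 4: 4 bumps 6 from row 1; 6 bumps 7 from row 2; 7 bumps 8 from row 3; 8 bumps 10 from row 4; 10 starts row 5. P = [[1, 3, 4, 9], [2, 6], [5, 7], [8], [10]].

So P = [[1, 3, 4, 9], [2, 6], [5, 7], [8], [10]], Q = [[1, 2, 4, 5], [3, 7], [6, 9], [8], [10]].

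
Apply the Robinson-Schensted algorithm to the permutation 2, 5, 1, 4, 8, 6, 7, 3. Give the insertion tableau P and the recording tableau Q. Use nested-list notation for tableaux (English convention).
Insert each entry of the permutation into P by Schensted row insertion, recording in Q the position of each new cell.

Insert 2: appended to row 1. P = [[2]], Q = [[1]].
Insert 5: appended to row 1. P = [[2, 5]], Q = [[1, 2]].
Insert 1: 1 bumps 2 from row 1; 2 starts row 2. P = [[1, 5], [2]], Q = [[1, 2], [3]].
Insert 4: 4 bumps 5 from row 1; 5 appends to row 2. P = [[1, 4], [2, 5]], Q = [[1, 2], [3, 4]].
Insert 8: appended to row 1. P = [[1, 4, 8], [2, 5]], Q = [[1, 2, 5], [3, 4]].
Insert 6: 6 bumps 8 from row 1; 8 appends to row 2. P = [[1, 4, 6], [2, 5, 8]], Q = [[1, 2, 5], [3, 4, 6]].
Insert 7: appended to row 1. P = [[1, 4, 6, 7], [2, 5, 8]], Q = [[1, 2, 5, 7], [3, 4, 6]].
Insert 3: 3 bumps 4 from row 1; 4 bumps 5 from row 2; 5 starts row 3. P = [[1, 3, 6, 7], [2, 4, 8], [5]], Q = [[1, 2, 5, 7], [3, 4, 6], [8]].

So P = [[1, 3, 6, 7], [2, 4, 8], [5]], Q = [[1, 2, 5, 7], [3, 4, 6], [8]].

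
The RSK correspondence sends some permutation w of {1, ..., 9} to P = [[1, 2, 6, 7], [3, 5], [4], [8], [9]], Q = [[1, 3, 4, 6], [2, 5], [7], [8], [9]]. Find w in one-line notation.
4 1 5 9 6 8 7 3 2

Reverse the RSK construction: for i from n down to 1, find the cell of Q containing i, remove the entry at that cell from P, and reverse-bump it up through P; the value ejected from row 1 is w(i).

Step i=9: Q has 9 at row 5, column 1; remove 9 from row 5 of P and reverse-bump: 9 enters row 4 and ejects 8; 8 enters row 3 and ejects 4; 4 enters row 2 and ejects 3; 3 enters row 1 and ejects 2. So w(9) = 2. P is now [[1, 3, 6, 7], [4, 5], [8], [9]].
Step i=8: Q has 8 at row 4, column 1; remove 9 from row 4 of P and reverse-bump: 9 enters row 3 and ejects 8; 8 enters row 2 and ejects 5; 5 enters row 1 and ejects 3. So w(8) = 3. P is now [[1, 5, 6, 7], [4, 8], [9]].
Step i=7: Q has 7 at row 3, column 1; remove 9 from row 3 of P and reverse-bump: 9 enters row 2 and ejects 8; 8 enters row 1 and ejects 7. So w(7) = 7. P is now [[1, 5, 6, 8], [4, 9]].
Step i=6: Q has 6 at row 1, column 4; remove that cell from P, ejecting 8. So w(6) = 8. P is now [[1, 5, 6], [4, 9]].
Step i=5: Q has 5 at row 2, column 2; remove 9 from row 2 of P and reverse-bump: 9 enters row 1 and ejects 6. So w(5) = 6. P is now [[1, 5, 9], [4]].
Step i=4: Q has 4 at row 1, column 3; remove that cell from P, ejecting 9. So w(4) = 9. P is now [[1, 5], [4]].
Step i=3: Q has 3 at row 1, column 2; remove that cell from P, ejecting 5. So w(3) = 5. P is now [[1], [4]].
Step i=2: Q has 2 at row 2, column 1; remove 4 from row 2 of P and reverse-bump: 4 enters row 1 and ejects 1. So w(2) = 1. P is now [[4]].
Step i=1: Q has 1 at row 1, column 1; remove that cell from P, ejecting 4. So w(1) = 4. P is now [].

So w = 4 1 5 9 6 8 7 3 2.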